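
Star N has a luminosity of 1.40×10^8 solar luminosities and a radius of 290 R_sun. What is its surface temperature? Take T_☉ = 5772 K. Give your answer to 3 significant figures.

3.69×10^4 K

T/T_☉ = (L/L_☉)^(1/4) / (R/R_☉)^(1/2)
T = 5772 × (1.40×10^8)^(1/4) / √(290) = 5772 × 108.8 / 17.03 = 3.687×10^4 K.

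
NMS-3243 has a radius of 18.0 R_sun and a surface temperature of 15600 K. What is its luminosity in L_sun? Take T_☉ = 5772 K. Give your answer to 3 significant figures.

1.73×10^4 L_sun

L/L_☉ = (R/R_☉)² (T/T_☉)⁴ = (18.0)² × (15600/5772)⁴
       = 324.0 × (2.703)⁴ = 324.0 × 53.36 = 1.729×10^4.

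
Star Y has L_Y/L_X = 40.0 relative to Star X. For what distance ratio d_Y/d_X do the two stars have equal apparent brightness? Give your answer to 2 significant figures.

6.3

Equal flux requires L_Y/d_Y² = L_X/d_X², so d_Y/d_X = √(L_Y/L_X)
= √(40.0) = 6.325.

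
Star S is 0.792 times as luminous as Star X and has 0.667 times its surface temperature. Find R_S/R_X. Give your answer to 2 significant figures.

L ∝ R²T⁴ gives R ∝ √L / T², so
R_S/R_X = √(0.792) / (0.667)² = 0.8899 / 0.4449 = 2.000.

2.0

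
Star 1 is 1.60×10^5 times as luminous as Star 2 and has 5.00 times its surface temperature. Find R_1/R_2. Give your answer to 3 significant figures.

L ∝ R²T⁴ gives R ∝ √L / T², so
R_1/R_2 = √(1.60×10^5) / (5.00)² = 400.0 / 25.00 = 16.00.

16.0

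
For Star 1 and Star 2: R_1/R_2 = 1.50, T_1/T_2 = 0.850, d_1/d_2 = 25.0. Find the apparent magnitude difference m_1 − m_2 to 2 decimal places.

L_1/L_2 = (1.50)²(0.850)⁴ = 1.175.
F_1/F_2 = (L_1/L_2)/(d_1/d_2)² = 1.175/625.0 = 0.001879.
m_1 − m_2 = −2.5 log₁₀(0.001879) = 6.82.

6.82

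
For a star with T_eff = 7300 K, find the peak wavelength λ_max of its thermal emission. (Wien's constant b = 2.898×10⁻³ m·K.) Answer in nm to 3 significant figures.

λ_max = b/T = 2.898×10⁻³ / 7300 = 3.97×10^-7 m = 397.0 nm.

397 nm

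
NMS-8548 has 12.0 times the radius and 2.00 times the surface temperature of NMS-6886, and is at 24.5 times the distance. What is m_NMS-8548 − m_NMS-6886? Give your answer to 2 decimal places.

-1.46

L_NMS-8548/L_NMS-6886 = (12.0)²(2.00)⁴ = 2304.
F_NMS-8548/F_NMS-6886 = (L_NMS-8548/L_NMS-6886)/(d_NMS-8548/d_NMS-6886)² = 2304/600.2 = 3.838.
m_NMS-8548 − m_NMS-6886 = −2.5 log₁₀(3.838) = -1.46.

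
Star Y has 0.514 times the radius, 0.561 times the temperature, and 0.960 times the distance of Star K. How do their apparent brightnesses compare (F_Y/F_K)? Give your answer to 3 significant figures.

0.0284

L_Y/L_K = (R_Y/R_K)²(T_Y/T_K)⁴ = (0.514)² × (0.561)⁴ = 0.02617.
F_Y/F_K = (L_Y/L_K)/(d_Y/d_K)² = 0.02617 / (0.960)² = 0.02839.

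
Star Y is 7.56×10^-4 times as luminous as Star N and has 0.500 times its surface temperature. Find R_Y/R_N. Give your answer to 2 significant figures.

L ∝ R²T⁴ gives R ∝ √L / T², so
R_Y/R_N = √(7.56×10^-4) / (0.500)² = 0.02750 / 0.2500 = 0.1100.

0.11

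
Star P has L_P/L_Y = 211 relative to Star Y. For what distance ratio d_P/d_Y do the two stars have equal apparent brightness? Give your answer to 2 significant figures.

Equal flux requires L_P/d_P² = L_Y/d_Y², so d_P/d_Y = √(L_P/L_Y)
= √(211) = 14.53.

15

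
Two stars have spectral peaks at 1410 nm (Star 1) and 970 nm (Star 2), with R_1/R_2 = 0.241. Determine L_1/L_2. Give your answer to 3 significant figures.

0.0130

Wien's law gives T ∝ 1/λ_max, so T_1/T_2 = λ_2/λ_1 = 970/1410 = 0.6879.
Then L ∝ R²T⁴ gives L_1/L_2 = (0.241)² × (0.6879)⁴ = 0.05808 × 0.2240 = 0.01301.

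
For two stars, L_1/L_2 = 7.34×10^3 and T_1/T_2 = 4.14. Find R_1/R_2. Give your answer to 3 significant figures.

5.00

L ∝ R²T⁴ gives R ∝ √L / T², so
R_1/R_2 = √(7.34×10^3) / (4.14)² = 85.67 / 17.14 = 4.999.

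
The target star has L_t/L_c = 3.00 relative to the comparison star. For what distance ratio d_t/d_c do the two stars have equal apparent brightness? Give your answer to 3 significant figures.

Equal flux requires L_t/d_t² = L_c/d_c², so d_t/d_c = √(L_t/L_c)
= √(3.00) = 1.732.

1.73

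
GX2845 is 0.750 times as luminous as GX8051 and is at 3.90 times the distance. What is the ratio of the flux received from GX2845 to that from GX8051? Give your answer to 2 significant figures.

F = L/(4πd²), so F_GX2845/F_GX8051 = (L_GX2845/L_GX8051) / (d_GX2845/d_GX8051)²
= 0.750 / (3.90)² = 0.750 / 15.21 = 0.04931.

0.049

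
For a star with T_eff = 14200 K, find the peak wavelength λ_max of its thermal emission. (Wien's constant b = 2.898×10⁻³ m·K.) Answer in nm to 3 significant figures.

204 nm

λ_max = b/T = 2.898×10⁻³ / 14200 = 2.04×10^-7 m = 204.1 nm.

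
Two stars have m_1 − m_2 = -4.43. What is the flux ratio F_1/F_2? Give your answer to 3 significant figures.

F_1/F_2 = 10^(−(m_1 − m_2)/2.5) = 10^(4.43/2.5) = 10^1.772 = 59.16.

59.2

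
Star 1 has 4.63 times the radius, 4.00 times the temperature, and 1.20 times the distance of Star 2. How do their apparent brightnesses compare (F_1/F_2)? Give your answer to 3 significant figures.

3.81×10^3

L_1/L_2 = (R_1/R_2)²(T_1/T_2)⁴ = (4.63)² × (4.00)⁴ = 5488.
F_1/F_2 = (L_1/L_2)/(d_1/d_2)² = 5488 / (1.20)² = 3811.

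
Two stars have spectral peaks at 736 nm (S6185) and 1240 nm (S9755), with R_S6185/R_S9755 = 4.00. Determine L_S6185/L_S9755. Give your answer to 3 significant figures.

129

Wien's law gives T ∝ 1/λ_max, so T_S6185/T_S9755 = λ_S9755/λ_S6185 = 1240/736 = 1.685.
Then L ∝ R²T⁴ gives L_S6185/L_S9755 = (4.00)² × (1.685)⁴ = 16.00 × 8.057 = 128.9.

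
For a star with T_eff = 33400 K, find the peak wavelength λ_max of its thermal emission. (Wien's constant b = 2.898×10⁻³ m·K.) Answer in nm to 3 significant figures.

86.8 nm

λ_max = b/T = 2.898×10⁻³ / 33400 = 8.68×10^-8 m = 86.77 nm.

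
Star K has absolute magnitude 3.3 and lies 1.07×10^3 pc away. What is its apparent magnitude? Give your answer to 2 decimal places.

13.45

m = M + 5 log₁₀(d/10 pc) = 3.3 + 5 log₁₀(1.07×10^3/10)
  = 3.3 + 5 × 2.029 = 3.3 + 10.15 = 13.45.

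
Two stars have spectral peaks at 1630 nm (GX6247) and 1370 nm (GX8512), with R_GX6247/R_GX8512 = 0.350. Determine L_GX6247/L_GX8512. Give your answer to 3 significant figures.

0.0611

Wien's law gives T ∝ 1/λ_max, so T_GX6247/T_GX8512 = λ_GX8512/λ_GX6247 = 1370/1630 = 0.8405.
Then L ∝ R²T⁴ gives L_GX6247/L_GX8512 = (0.350)² × (0.8405)⁴ = 0.1225 × 0.4990 = 0.06113.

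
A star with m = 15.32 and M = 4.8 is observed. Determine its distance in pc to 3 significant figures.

m − M = 5 log₁₀(d/10 pc)
15.32 − (4.8) = 10.52 = 5 log₁₀(d/10)
d = 10 × 10^(10.52/5) = 10 × 10^2.104 = 1271 pc.

1.27×10^3 pc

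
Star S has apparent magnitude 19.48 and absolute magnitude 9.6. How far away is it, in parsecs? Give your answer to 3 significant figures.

m − M = 5 log₁₀(d/10 pc)
19.48 − (9.6) = 9.88 = 5 log₁₀(d/10)
d = 10 × 10^(9.88/5) = 10 × 10^1.976 = 946.2 pc.

946 pc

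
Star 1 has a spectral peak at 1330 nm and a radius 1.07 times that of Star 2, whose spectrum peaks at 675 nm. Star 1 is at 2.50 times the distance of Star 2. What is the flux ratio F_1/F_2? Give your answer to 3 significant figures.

0.0122

Wien's law: T_1/T_2 = λ_2/λ_1 = 675/1330 = 0.5075.
L_1/L_2 = (R_1/R_2)²(T_1/T_2)⁴ = (1.07)²(0.5075)⁴ = 0.07596.
F_1/F_2 = (L_1/L_2)/(d_1/d_2)² = 0.07596/(2.50)² = 0.01215.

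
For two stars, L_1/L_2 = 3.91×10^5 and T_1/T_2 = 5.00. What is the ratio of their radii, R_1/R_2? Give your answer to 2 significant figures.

L ∝ R²T⁴ gives R ∝ √L / T², so
R_1/R_2 = √(3.91×10^5) / (5.00)² = 625.3 / 25.00 = 25.01.

25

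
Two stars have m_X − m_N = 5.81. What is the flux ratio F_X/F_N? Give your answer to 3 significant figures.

0.00474

F_X/F_N = 10^(−(m_X − m_N)/2.5) = 10^(-5.81/2.5) = 10^-2.324 = 0.004742.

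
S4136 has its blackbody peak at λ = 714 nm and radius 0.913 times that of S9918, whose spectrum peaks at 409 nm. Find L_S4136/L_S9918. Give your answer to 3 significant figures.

0.0898

Wien's law gives T ∝ 1/λ_max, so T_S4136/T_S9918 = λ_S9918/λ_S4136 = 409/714 = 0.5728.
Then L ∝ R²T⁴ gives L_S4136/L_S9918 = (0.913)² × (0.5728)⁴ = 0.8336 × 0.1077 = 0.08975.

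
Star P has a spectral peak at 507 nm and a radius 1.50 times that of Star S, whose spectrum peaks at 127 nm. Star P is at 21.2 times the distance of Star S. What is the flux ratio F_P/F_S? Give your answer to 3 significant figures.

Wien's law: T_P/T_S = λ_S/λ_P = 127/507 = 0.2505.
L_P/L_S = (R_P/R_S)²(T_P/T_S)⁴ = (1.50)²(0.2505)⁴ = 0.008859.
F_P/F_S = (L_P/L_S)/(d_P/d_S)² = 0.008859/(21.2)² = 1.971×10^-5.

1.97×10^-5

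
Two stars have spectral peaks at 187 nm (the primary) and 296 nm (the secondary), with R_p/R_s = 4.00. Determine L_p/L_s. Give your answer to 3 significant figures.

100

Wien's law gives T ∝ 1/λ_max, so T_p/T_s = λ_s/λ_p = 296/187 = 1.583.
Then L ∝ R²T⁴ gives L_p/L_s = (4.00)² × (1.583)⁴ = 16.00 × 6.278 = 100.4.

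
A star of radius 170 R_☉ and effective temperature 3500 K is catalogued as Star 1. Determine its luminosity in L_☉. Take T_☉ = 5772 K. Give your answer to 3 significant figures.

L/L_☉ = (R/R_☉)² (T/T_☉)⁴ = (170)² × (3500/5772)⁴
       = 2.890×10^4 × (0.6064)⁴ = 2.890×10^4 × 0.1352 = 3907.

3.91×10^3 L_☉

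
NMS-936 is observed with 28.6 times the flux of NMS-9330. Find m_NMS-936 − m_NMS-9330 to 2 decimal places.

m_NMS-936 − m_NMS-9330 = −2.5 log₁₀(F_NMS-936/F_NMS-9330) = −2.5 log₁₀(28.6) = −2.5 × (1.456) = -3.641.

-3.64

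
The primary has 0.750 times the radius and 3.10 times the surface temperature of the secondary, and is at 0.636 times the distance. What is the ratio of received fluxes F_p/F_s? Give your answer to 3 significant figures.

L_p/L_s = (R_p/R_s)²(T_p/T_s)⁴ = (0.750)² × (3.10)⁴ = 51.95.
F_p/F_s = (L_p/L_s)/(d_p/d_s)² = 51.95 / (0.636)² = 128.4.

128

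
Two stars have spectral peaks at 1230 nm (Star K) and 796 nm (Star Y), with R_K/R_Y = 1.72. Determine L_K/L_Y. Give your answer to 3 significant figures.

0.519

Wien's law gives T ∝ 1/λ_max, so T_K/T_Y = λ_Y/λ_K = 796/1230 = 0.6472.
Then L ∝ R²T⁴ gives L_K/L_Y = (1.72)² × (0.6472)⁴ = 2.958 × 0.1754 = 0.5189.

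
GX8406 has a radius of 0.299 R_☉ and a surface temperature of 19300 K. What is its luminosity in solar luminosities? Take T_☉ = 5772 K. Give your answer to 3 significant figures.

11.2 solar luminosities

L/L_☉ = (R/R_☉)² (T/T_☉)⁴ = (0.299)² × (19300/5772)⁴
       = 0.08940 × (3.344)⁴ = 0.08940 × 125.0 = 11.18.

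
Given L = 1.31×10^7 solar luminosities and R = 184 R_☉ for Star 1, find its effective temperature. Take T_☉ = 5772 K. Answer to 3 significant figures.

2.56×10^4 K

T/T_☉ = (L/L_☉)^(1/4) / (R/R_☉)^(1/2)
T = 5772 × (1.31×10^7)^(1/4) / √(184) = 5772 × 60.16 / 13.56 = 2.560×10^4 K.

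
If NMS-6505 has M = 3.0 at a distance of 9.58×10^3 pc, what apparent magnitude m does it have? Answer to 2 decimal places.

17.91

m = M + 5 log₁₀(d/10 pc) = 3.0 + 5 log₁₀(9.58×10^3/10)
  = 3.0 + 5 × 2.981 = 3.0 + 14.91 = 17.91.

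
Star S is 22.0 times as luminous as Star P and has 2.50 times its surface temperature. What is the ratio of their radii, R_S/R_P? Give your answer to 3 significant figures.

L ∝ R²T⁴ gives R ∝ √L / T², so
R_S/R_P = √(22.0) / (2.50)² = 4.690 / 6.250 = 0.7505.

0.750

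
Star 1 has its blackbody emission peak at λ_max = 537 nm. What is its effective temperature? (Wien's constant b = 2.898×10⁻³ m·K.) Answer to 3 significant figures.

5.40×10^3 K

T = b/λ_max = 2.898×10⁻³ / (537×10⁻⁹) = 5397 K.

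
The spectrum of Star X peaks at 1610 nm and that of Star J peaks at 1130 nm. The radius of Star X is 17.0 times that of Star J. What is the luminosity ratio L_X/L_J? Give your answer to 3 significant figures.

Wien's law gives T ∝ 1/λ_max, so T_X/T_J = λ_J/λ_X = 1130/1610 = 0.7019.
Then L ∝ R²T⁴ gives L_X/L_J = (17.0)² × (0.7019)⁴ = 289.0 × 0.2427 = 70.13.

70.1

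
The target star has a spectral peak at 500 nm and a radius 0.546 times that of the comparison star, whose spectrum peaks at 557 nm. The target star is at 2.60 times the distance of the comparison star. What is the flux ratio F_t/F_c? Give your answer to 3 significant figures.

Wien's law: T_t/T_c = λ_c/λ_t = 557/500 = 1.114.
L_t/L_c = (R_t/R_c)²(T_t/T_c)⁴ = (0.546)²(1.114)⁴ = 0.4591.
F_t/F_c = (L_t/L_c)/(d_t/d_c)² = 0.4591/(2.60)² = 0.06792.

0.0679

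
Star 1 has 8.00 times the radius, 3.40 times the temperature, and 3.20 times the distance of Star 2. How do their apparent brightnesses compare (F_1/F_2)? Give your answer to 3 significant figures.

L_1/L_2 = (R_1/R_2)²(T_1/T_2)⁴ = (8.00)² × (3.40)⁴ = 8553.
F_1/F_2 = (L_1/L_2)/(d_1/d_2)² = 8553 / (3.20)² = 835.2.

835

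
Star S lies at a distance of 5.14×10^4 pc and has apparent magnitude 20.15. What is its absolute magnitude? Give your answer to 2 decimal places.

1.60

M = m − 5 log₁₀(d/10 pc) = 20.15 − 5 log₁₀(5.14×10^4/10)
  = 20.15 − 5 × 3.711 = 20.15 − 18.55 = 1.60.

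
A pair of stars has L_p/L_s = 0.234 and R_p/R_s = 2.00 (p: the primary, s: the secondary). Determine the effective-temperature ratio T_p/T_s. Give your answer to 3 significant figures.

0.492

L ∝ R²T⁴ gives T ∝ (L/R²)^(1/4), so
T_p/T_s = (0.234 / 2.00²)^(1/4) = (0.05850)^(1/4) = 0.4918.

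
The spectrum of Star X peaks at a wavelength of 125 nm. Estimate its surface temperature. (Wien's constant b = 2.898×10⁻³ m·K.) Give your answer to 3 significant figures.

2.32×10^4 K

T = b/λ_max = 2.898×10⁻³ / (125×10⁻⁹) = 2.318×10^4 K.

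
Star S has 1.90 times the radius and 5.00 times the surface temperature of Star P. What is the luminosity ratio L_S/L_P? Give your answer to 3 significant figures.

From the Stefan–Boltzmann law, L ∝ R²T⁴, so
L_S/L_P = (R_S/R_P)² (T_S/T_P)⁴ = (1.90)² × (5.00)⁴ = 3.610 × 625.0 = 2256.

2.26×10^3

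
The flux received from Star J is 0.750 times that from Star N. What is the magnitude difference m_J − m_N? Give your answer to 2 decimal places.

m_J − m_N = −2.5 log₁₀(F_J/F_N) = −2.5 log₁₀(0.750) = −2.5 × (-0.125) = 0.312.

0.31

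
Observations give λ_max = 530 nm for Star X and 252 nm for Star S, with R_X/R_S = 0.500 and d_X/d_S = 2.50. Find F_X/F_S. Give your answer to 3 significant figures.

Wien's law: T_X/T_S = λ_S/λ_X = 252/530 = 0.4755.
L_X/L_S = (R_X/R_S)²(T_X/T_S)⁴ = (0.500)²(0.4755)⁴ = 0.01278.
F_X/F_S = (L_X/L_S)/(d_X/d_S)² = 0.01278/(2.50)² = 0.002044.

0.00204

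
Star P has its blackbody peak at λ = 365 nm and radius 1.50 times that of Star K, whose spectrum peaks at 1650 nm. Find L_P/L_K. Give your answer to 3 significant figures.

Wien's law gives T ∝ 1/λ_max, so T_P/T_K = λ_K/λ_P = 1650/365 = 4.521.
Then L ∝ R²T⁴ gives L_P/L_K = (1.50)² × (4.521)⁴ = 2.250 × 417.6 = 939.6.

940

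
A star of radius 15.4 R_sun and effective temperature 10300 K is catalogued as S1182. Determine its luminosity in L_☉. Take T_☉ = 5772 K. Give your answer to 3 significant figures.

2.40×10^3 L_☉

L/L_☉ = (R/R_☉)² (T/T_☉)⁴ = (15.4)² × (10300/5772)⁴
       = 237.2 × (1.784)⁴ = 237.2 × 10.14 = 2405.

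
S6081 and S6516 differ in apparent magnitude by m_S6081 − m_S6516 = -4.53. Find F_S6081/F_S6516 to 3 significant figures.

F_S6081/F_S6516 = 10^(−(m_S6081 − m_S6516)/2.5) = 10^(4.53/2.5) = 10^1.812 = 64.86.

64.9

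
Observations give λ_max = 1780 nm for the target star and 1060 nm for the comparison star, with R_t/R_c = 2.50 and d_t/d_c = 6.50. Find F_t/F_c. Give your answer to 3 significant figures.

Wien's law: T_t/T_c = λ_c/λ_t = 1060/1780 = 0.5955.
L_t/L_c = (R_t/R_c)²(T_t/T_c)⁴ = (2.50)²(0.5955)⁴ = 0.7860.
F_t/F_c = (L_t/L_c)/(d_t/d_c)² = 0.7860/(6.50)² = 0.01860.

0.0186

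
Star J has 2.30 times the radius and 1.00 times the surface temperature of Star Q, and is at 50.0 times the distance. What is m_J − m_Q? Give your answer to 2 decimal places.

6.69

L_J/L_Q = (2.30)²(1.00)⁴ = 5.290.
F_J/F_Q = (L_J/L_Q)/(d_J/d_Q)² = 5.290/2500 = 0.002116.
m_J − m_Q = −2.5 log₁₀(0.002116) = 6.69.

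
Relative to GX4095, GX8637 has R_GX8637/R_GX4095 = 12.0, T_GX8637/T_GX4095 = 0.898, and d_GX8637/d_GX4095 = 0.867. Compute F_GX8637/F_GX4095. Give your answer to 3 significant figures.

125

L_GX8637/L_GX4095 = (R_GX8637/R_GX4095)²(T_GX8637/T_GX4095)⁴ = (12.0)² × (0.898)⁴ = 93.64.
F_GX8637/F_GX4095 = (L_GX8637/L_GX4095)/(d_GX8637/d_GX4095)² = 93.64 / (0.867)² = 124.6.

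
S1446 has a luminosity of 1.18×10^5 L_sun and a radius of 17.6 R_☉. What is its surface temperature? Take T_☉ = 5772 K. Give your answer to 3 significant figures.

2.55×10^4 K

T/T_☉ = (L/L_☉)^(1/4) / (R/R_☉)^(1/2)
T = 5772 × (1.18×10^5)^(1/4) / √(17.6) = 5772 × 18.53 / 4.195 = 2.550×10^4 K.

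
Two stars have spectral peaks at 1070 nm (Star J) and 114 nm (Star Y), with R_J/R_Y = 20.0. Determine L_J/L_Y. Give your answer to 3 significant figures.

Wien's law gives T ∝ 1/λ_max, so T_J/T_Y = λ_Y/λ_J = 114/1070 = 0.1065.
Then L ∝ R²T⁴ gives L_J/L_Y = (20.0)² × (0.1065)⁴ = 400.0 × 1.288×10^-4 = 0.05154.

0.0515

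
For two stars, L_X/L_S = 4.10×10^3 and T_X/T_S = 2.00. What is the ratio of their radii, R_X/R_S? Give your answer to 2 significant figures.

16

L ∝ R²T⁴ gives R ∝ √L / T², so
R_X/R_S = √(4.10×10^3) / (2.00)² = 64.03 / 4.000 = 16.01.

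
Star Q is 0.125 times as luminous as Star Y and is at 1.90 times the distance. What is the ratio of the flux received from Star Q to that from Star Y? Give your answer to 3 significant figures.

F = L/(4πd²), so F_Q/F_Y = (L_Q/L_Y) / (d_Q/d_Y)²
= 0.125 / (1.90)² = 0.125 / 3.610 = 0.03463.

0.0346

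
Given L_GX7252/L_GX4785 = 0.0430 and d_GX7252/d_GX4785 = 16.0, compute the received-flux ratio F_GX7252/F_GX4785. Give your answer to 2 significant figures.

1.7×10^-4

F = L/(4πd²), so F_GX7252/F_GX4785 = (L_GX7252/L_GX4785) / (d_GX7252/d_GX4785)²
= 0.0430 / (16.0)² = 0.0430 / 256.0 = 1.680×10^-4.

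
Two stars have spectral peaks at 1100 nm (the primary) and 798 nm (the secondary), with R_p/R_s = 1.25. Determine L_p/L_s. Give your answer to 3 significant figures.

Wien's law gives T ∝ 1/λ_max, so T_p/T_s = λ_s/λ_p = 798/1100 = 0.7255.
Then L ∝ R²T⁴ gives L_p/L_s = (1.25)² × (0.7255)⁴ = 1.562 × 0.2770 = 0.4328.

0.433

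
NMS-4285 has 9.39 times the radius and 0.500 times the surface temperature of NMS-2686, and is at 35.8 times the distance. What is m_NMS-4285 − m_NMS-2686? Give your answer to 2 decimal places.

L_NMS-4285/L_NMS-2686 = (9.39)²(0.500)⁴ = 5.511.
F_NMS-4285/F_NMS-2686 = (L_NMS-4285/L_NMS-2686)/(d_NMS-4285/d_NMS-2686)² = 5.511/1282 = 0.004300.
m_NMS-4285 − m_NMS-2686 = −2.5 log₁₀(0.004300) = 5.92.

5.92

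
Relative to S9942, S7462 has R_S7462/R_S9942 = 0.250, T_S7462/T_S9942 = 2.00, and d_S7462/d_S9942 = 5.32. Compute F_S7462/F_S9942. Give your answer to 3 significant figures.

0.0353

L_S7462/L_S9942 = (R_S7462/R_S9942)²(T_S7462/T_S9942)⁴ = (0.250)² × (2.00)⁴ = 1.000.
F_S7462/F_S9942 = (L_S7462/L_S9942)/(d_S7462/d_S9942)² = 1.000 / (5.32)² = 0.03533.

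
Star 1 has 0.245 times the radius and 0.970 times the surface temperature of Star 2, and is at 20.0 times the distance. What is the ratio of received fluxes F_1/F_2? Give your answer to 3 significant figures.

L_1/L_2 = (R_1/R_2)²(T_1/T_2)⁴ = (0.245)² × (0.970)⁴ = 0.05314.
F_1/F_2 = (L_1/L_2)/(d_1/d_2)² = 0.05314 / (20.0)² = 1.328×10^-4.

1.33×10^-4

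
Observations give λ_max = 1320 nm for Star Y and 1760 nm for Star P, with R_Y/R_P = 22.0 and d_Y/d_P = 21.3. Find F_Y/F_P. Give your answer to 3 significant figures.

3.37

Wien's law: T_Y/T_P = λ_P/λ_Y = 1760/1320 = 1.333.
L_Y/L_P = (R_Y/R_P)²(T_Y/T_P)⁴ = (22.0)²(1.333)⁴ = 1530.
F_Y/F_P = (L_Y/L_P)/(d_Y/d_P)² = 1530/(21.3)² = 3.372.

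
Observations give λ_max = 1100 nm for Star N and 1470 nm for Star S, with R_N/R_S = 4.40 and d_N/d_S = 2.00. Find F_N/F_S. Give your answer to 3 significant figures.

15.4

Wien's law: T_N/T_S = λ_S/λ_N = 1470/1100 = 1.336.
L_N/L_S = (R_N/R_S)²(T_N/T_S)⁴ = (4.40)²(1.336)⁴ = 61.75.
F_N/F_S = (L_N/L_S)/(d_N/d_S)² = 61.75/(2.00)² = 15.44.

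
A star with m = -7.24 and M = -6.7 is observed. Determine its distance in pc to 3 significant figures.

7.80 pc

m − M = 5 log₁₀(d/10 pc)
-7.24 − (-6.7) = -0.54 = 5 log₁₀(d/10)
d = 10 × 10^(-0.54/5) = 10 × 10^-0.108 = 7.798 pc.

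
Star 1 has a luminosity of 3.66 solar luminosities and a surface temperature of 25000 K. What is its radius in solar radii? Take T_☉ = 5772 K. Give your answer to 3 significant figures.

R/R_☉ = √(L/L_☉) / (T/T_☉)² = √(3.66) / (4.331)²
       = 1.913 / 18.76 = 0.1020.

0.102 solar radii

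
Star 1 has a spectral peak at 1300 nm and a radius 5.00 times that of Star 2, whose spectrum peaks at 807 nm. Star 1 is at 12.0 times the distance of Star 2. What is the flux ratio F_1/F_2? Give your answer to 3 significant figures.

0.0258

Wien's law: T_1/T_2 = λ_2/λ_1 = 807/1300 = 0.6208.
L_1/L_2 = (R_1/R_2)²(T_1/T_2)⁴ = (5.00)²(0.6208)⁴ = 3.712.
F_1/F_2 = (L_1/L_2)/(d_1/d_2)² = 3.712/(12.0)² = 0.02578.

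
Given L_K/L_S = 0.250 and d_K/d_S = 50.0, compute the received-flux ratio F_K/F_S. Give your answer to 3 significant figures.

1.00×10^-4

F = L/(4πd²), so F_K/F_S = (L_K/L_S) / (d_K/d_S)²
= 0.250 / (50.0)² = 0.250 / 2500 = 1.000×10^-4.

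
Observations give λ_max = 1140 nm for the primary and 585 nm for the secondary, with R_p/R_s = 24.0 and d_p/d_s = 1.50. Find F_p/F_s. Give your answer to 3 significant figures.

Wien's law: T_p/T_s = λ_s/λ_p = 585/1140 = 0.5132.
L_p/L_s = (R_p/R_s)²(T_p/T_s)⁴ = (24.0)²(0.5132)⁴ = 39.94.
F_p/F_s = (L_p/L_s)/(d_p/d_s)² = 39.94/(1.50)² = 17.75.

17.8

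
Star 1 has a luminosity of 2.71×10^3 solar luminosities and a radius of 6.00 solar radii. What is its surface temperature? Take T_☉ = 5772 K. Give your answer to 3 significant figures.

T/T_☉ = (L/L_☉)^(1/4) / (R/R_☉)^(1/2)
T = 5772 × (2.71×10^3)^(1/4) / √(6.00) = 5772 × 7.215 / 2.449 = 1.700×10^4 K.

1.70×10^4 K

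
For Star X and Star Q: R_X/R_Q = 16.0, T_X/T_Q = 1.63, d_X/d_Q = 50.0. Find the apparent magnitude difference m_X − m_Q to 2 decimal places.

0.35

L_X/L_Q = (16.0)²(1.63)⁴ = 1807.
F_X/F_Q = (L_X/L_Q)/(d_X/d_Q)² = 1807/2500 = 0.7229.
m_X − m_Q = −2.5 log₁₀(0.7229) = 0.35.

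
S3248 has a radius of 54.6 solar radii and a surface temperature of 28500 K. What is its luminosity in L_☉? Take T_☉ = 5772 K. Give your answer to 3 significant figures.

L/L_☉ = (R/R_☉)² (T/T_☉)⁴ = (54.6)² × (28500/5772)⁴
       = 2981 × (4.938)⁴ = 2981 × 594.4 = 1.772×10^6.

1.77×10^6 L_☉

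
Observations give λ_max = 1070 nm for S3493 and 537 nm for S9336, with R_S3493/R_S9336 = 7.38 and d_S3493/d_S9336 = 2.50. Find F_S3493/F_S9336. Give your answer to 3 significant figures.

0.553

Wien's law: T_S3493/T_S9336 = λ_S9336/λ_S3493 = 537/1070 = 0.5019.
L_S3493/L_S9336 = (R_S3493/R_S9336)²(T_S3493/T_S9336)⁴ = (7.38)²(0.5019)⁴ = 3.455.
F_S3493/F_S9336 = (L_S3493/L_S9336)/(d_S3493/d_S9336)² = 3.455/(2.50)² = 0.5528.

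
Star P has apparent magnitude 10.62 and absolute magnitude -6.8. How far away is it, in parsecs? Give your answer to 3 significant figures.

3.05×10^4 pc

m − M = 5 log₁₀(d/10 pc)
10.62 − (-6.8) = 17.42 = 5 log₁₀(d/10)
d = 10 × 10^(17.42/5) = 10 × 10^3.484 = 3.048×10^4 pc.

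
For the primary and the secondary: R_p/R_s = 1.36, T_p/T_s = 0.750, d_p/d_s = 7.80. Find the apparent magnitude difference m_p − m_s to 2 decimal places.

L_p/L_s = (1.36)²(0.750)⁴ = 0.5852.
F_p/F_s = (L_p/L_s)/(d_p/d_s)² = 0.5852/60.84 = 0.009619.
m_p − m_s = −2.5 log₁₀(0.009619) = 5.04.

5.04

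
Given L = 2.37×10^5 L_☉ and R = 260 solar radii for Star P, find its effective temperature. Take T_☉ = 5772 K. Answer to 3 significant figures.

T/T_☉ = (L/L_☉)^(1/4) / (R/R_☉)^(1/2)
T = 5772 × (2.37×10^5)^(1/4) / √(260) = 5772 × 22.06 / 16.12 = 7898 K.

7.90×10^3 K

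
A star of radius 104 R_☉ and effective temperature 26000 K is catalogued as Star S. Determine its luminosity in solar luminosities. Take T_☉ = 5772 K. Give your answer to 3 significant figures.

L/L_☉ = (R/R_☉)² (T/T_☉)⁴ = (104)² × (26000/5772)⁴
       = 1.082×10^4 × (4.505)⁴ = 1.082×10^4 × 411.7 = 4.453×10^6.

4.45×10^6 solar luminosities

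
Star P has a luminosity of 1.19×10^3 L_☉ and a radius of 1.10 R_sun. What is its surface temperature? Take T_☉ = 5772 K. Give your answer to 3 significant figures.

3.23×10^4 K

T/T_☉ = (L/L_☉)^(1/4) / (R/R_☉)^(1/2)
T = 5772 × (1.19×10^3)^(1/4) / √(1.10) = 5772 × 5.873 / 1.049 = 3.232×10^4 K.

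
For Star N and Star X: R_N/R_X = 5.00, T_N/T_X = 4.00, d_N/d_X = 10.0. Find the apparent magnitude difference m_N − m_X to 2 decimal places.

-4.52

L_N/L_X = (5.00)²(4.00)⁴ = 6400.
F_N/F_X = (L_N/L_X)/(d_N/d_X)² = 6400/100.0 = 64.00.
m_N − m_X = −2.5 log₁₀(64.00) = -4.52.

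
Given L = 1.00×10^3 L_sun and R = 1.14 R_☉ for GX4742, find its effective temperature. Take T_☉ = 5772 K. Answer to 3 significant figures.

3.04×10^4 K

T/T_☉ = (L/L_☉)^(1/4) / (R/R_☉)^(1/2)
T = 5772 × (1.00×10^3)^(1/4) / √(1.14) = 5772 × 5.623 / 1.068 = 3.040×10^4 K.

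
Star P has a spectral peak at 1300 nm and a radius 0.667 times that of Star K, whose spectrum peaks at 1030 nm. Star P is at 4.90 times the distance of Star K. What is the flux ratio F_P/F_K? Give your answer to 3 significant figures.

Wien's law: T_P/T_K = λ_K/λ_P = 1030/1300 = 0.7923.
L_P/L_K = (R_P/R_K)²(T_P/T_K)⁴ = (0.667)²(0.7923)⁴ = 0.1753.
F_P/F_K = (L_P/L_K)/(d_P/d_K)² = 0.1753/(4.90)² = 0.007302.

0.00730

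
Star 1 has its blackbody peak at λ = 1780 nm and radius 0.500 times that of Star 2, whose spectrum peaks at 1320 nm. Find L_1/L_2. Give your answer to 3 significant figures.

Wien's law gives T ∝ 1/λ_max, so T_1/T_2 = λ_2/λ_1 = 1320/1780 = 0.7416.
Then L ∝ R²T⁴ gives L_1/L_2 = (0.500)² × (0.7416)⁴ = 0.2500 × 0.3024 = 0.07561.

0.0756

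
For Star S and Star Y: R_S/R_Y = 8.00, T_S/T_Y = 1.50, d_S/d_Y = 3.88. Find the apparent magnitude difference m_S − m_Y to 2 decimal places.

-3.33

L_S/L_Y = (8.00)²(1.50)⁴ = 324.0.
F_S/F_Y = (L_S/L_Y)/(d_S/d_Y)² = 324.0/15.05 = 21.52.
m_S − m_Y = −2.5 log₁₀(21.52) = -3.33.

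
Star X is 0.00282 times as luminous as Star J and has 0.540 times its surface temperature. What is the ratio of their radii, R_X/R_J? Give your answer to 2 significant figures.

0.18

L ∝ R²T⁴ gives R ∝ √L / T², so
R_X/R_J = √(0.00282) / (0.540)² = 0.05310 / 0.2916 = 0.1821.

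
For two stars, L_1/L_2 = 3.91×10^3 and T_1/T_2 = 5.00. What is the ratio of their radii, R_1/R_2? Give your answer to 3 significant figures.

L ∝ R²T⁴ gives R ∝ √L / T², so
R_1/R_2 = √(3.91×10^3) / (5.00)² = 62.53 / 25.00 = 2.501.

2.50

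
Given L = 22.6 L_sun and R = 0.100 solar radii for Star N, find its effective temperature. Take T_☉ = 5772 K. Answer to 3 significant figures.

T/T_☉ = (L/L_☉)^(1/4) / (R/R_☉)^(1/2)
T = 5772 × (22.6)^(1/4) / √(0.100) = 5772 × 2.180 / 0.3162 = 3.980×10^4 K.

3.98×10^4 K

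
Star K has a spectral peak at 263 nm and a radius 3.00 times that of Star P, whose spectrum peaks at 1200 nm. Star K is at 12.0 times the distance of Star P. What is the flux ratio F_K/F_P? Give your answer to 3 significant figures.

27.1

Wien's law: T_K/T_P = λ_P/λ_K = 1200/263 = 4.563.
L_K/L_P = (R_K/R_P)²(T_K/T_P)⁴ = (3.00)²(4.563)⁴ = 3901.
F_K/F_P = (L_K/L_P)/(d_K/d_P)² = 3901/(12.0)² = 27.09.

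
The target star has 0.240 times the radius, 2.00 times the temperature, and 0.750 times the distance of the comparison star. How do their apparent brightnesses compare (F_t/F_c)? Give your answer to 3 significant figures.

1.64

L_t/L_c = (R_t/R_c)²(T_t/T_c)⁴ = (0.240)² × (2.00)⁴ = 0.9216.
F_t/F_c = (L_t/L_c)/(d_t/d_c)² = 0.9216 / (0.750)² = 1.638.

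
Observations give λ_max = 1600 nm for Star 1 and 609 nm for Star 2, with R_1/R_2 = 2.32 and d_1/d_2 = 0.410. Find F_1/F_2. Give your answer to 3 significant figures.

Wien's law: T_1/T_2 = λ_2/λ_1 = 609/1600 = 0.3806.
L_1/L_2 = (R_1/R_2)²(T_1/T_2)⁴ = (2.32)²(0.3806)⁴ = 0.1130.
F_1/F_2 = (L_1/L_2)/(d_1/d_2)² = 0.1130/(0.410)² = 0.6720.

0.672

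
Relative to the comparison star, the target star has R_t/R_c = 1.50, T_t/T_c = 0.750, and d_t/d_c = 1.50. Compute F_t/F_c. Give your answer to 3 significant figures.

L_t/L_c = (R_t/R_c)²(T_t/T_c)⁴ = (1.50)² × (0.750)⁴ = 0.7119.
F_t/F_c = (L_t/L_c)/(d_t/d_c)² = 0.7119 / (1.50)² = 0.3164.

0.316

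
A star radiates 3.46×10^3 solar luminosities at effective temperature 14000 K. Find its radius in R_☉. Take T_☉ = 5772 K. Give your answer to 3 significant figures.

10.0 R_☉

R/R_☉ = √(L/L_☉) / (T/T_☉)² = √(3.46×10^3) / (2.426)²
       = 58.82 / 5.883 = 9.998.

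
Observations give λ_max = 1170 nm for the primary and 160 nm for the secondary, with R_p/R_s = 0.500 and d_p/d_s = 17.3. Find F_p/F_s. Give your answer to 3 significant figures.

Wien's law: T_p/T_s = λ_s/λ_p = 160/1170 = 0.1368.
L_p/L_s = (R_p/R_s)²(T_p/T_s)⁴ = (0.500)²(0.1368)⁴ = 8.743×10^-5.
F_p/F_s = (L_p/L_s)/(d_p/d_s)² = 8.743×10^-5/(17.3)² = 2.921×10^-7.

2.92×10^-7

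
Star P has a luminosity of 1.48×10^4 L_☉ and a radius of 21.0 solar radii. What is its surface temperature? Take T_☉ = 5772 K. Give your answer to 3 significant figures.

T/T_☉ = (L/L_☉)^(1/4) / (R/R_☉)^(1/2)
T = 5772 × (1.48×10^4)^(1/4) / √(21.0) = 5772 × 11.03 / 4.583 = 1.389×10^4 K.

1.39×10^4 K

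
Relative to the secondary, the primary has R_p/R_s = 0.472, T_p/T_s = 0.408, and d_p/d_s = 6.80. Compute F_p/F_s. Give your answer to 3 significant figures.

L_p/L_s = (R_p/R_s)²(T_p/T_s)⁴ = (0.472)² × (0.408)⁴ = 0.006173.
F_p/F_s = (L_p/L_s)/(d_p/d_s)² = 0.006173 / (6.80)² = 1.335×10^-4.

1.34×10^-4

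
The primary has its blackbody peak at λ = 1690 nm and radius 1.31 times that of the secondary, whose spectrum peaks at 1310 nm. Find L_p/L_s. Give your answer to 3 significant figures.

Wien's law gives T ∝ 1/λ_max, so T_p/T_s = λ_s/λ_p = 1310/1690 = 0.7751.
Then L ∝ R²T⁴ gives L_p/L_s = (1.31)² × (0.7751)⁴ = 1.716 × 0.3610 = 0.6196.

0.620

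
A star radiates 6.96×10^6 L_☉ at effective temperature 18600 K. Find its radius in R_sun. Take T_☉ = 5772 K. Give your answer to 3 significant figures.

254 R_sun

R/R_☉ = √(L/L_☉) / (T/T_☉)² = √(6.96×10^6) / (3.222)²
       = 2638 / 10.38 = 254.1.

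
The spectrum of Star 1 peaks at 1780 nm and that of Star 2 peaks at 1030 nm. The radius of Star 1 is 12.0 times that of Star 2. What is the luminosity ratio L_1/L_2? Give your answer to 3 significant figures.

Wien's law gives T ∝ 1/λ_max, so T_1/T_2 = λ_2/λ_1 = 1030/1780 = 0.5787.
Then L ∝ R²T⁴ gives L_1/L_2 = (12.0)² × (0.5787)⁴ = 144.0 × 0.1121 = 16.14.

16.1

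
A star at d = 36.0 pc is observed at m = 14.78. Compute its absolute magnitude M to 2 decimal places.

12.00

M = m − 5 log₁₀(d/10 pc) = 14.78 − 5 log₁₀(36.0/10)
  = 14.78 − 5 × 0.556 = 14.78 − 2.78 = 12.00.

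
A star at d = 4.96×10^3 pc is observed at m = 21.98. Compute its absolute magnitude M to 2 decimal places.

8.50

M = m − 5 log₁₀(d/10 pc) = 21.98 − 5 log₁₀(4.96×10^3/10)
  = 21.98 − 5 × 2.695 = 21.98 − 13.48 = 8.50.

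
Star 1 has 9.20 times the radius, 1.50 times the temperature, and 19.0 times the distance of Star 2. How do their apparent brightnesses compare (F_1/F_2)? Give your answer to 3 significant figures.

1.19

L_1/L_2 = (R_1/R_2)²(T_1/T_2)⁴ = (9.20)² × (1.50)⁴ = 428.5.
F_1/F_2 = (L_1/L_2)/(d_1/d_2)² = 428.5 / (19.0)² = 1.187.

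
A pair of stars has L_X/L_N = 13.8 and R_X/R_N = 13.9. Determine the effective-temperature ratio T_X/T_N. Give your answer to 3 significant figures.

0.517

L ∝ R²T⁴ gives T ∝ (L/R²)^(1/4), so
T_X/T_N = (13.8 / 13.9²)^(1/4) = (0.07142)^(1/4) = 0.5170.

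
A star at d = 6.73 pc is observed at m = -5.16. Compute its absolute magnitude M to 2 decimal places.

-4.30

M = m − 5 log₁₀(d/10 pc) = -5.16 − 5 log₁₀(6.73/10)
  = -5.16 − 5 × -0.172 = -5.16 − -0.86 = -4.30.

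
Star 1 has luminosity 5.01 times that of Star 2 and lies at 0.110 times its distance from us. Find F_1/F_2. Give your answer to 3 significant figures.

F = L/(4πd²), so F_1/F_2 = (L_1/L_2) / (d_1/d_2)²
= 5.01 / (0.110)² = 5.01 / 0.01210 = 414.0.

414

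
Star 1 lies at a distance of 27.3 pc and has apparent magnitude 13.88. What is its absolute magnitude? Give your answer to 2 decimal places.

11.70

M = m − 5 log₁₀(d/10 pc) = 13.88 − 5 log₁₀(27.3/10)
  = 13.88 − 5 × 0.436 = 13.88 − 2.18 = 11.70.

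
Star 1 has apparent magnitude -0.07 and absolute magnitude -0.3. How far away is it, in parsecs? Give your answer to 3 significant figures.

m − M = 5 log₁₀(d/10 pc)
-0.07 − (-0.3) = 0.23 = 5 log₁₀(d/10)
d = 10 × 10^(0.23/5) = 10 × 10^0.046 = 11.12 pc.

11.1 pc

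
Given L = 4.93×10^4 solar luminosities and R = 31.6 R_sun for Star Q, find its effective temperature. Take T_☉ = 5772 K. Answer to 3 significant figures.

T/T_☉ = (L/L_☉)^(1/4) / (R/R_☉)^(1/2)
T = 5772 × (4.93×10^4)^(1/4) / √(31.6) = 5772 × 14.90 / 5.621 = 1.530×10^4 K.

1.53×10^4 K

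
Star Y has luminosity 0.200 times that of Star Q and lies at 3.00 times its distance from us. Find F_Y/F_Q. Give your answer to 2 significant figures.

0.022

F = L/(4πd²), so F_Y/F_Q = (L_Y/L_Q) / (d_Y/d_Q)²
= 0.200 / (3.00)² = 0.200 / 9.000 = 0.02222.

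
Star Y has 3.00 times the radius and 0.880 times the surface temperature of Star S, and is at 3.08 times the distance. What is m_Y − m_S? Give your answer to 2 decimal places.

L_Y/L_S = (3.00)²(0.880)⁴ = 5.397.
F_Y/F_S = (L_Y/L_S)/(d_Y/d_S)² = 5.397/9.486 = 0.5689.
m_Y − m_S = −2.5 log₁₀(0.5689) = 0.61.

0.61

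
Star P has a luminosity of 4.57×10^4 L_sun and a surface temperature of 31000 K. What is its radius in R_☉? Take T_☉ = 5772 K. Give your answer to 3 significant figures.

R/R_☉ = √(L/L_☉) / (T/T_☉)² = √(4.57×10^4) / (5.371)²
       = 213.8 / 28.85 = 7.411.

7.41 R_☉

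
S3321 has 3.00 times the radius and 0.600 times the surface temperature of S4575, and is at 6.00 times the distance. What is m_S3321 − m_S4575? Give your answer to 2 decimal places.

3.72

L_S3321/L_S4575 = (3.00)²(0.600)⁴ = 1.166.
F_S3321/F_S4575 = (L_S3321/L_S4575)/(d_S3321/d_S4575)² = 1.166/36.00 = 0.03240.
m_S3321 − m_S4575 = −2.5 log₁₀(0.03240) = 3.72.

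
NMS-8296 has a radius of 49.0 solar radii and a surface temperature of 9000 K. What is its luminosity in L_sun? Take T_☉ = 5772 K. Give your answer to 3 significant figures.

L/L_☉ = (R/R_☉)² (T/T_☉)⁴ = (49.0)² × (9000/5772)⁴
       = 2401 × (1.559)⁴ = 2401 × 5.911 = 1.419×10^4.

1.42×10^4 L_sun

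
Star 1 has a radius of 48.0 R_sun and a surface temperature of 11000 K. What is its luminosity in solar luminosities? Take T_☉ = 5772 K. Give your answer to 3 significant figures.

L/L_☉ = (R/R_☉)² (T/T_☉)⁴ = (48.0)² × (11000/5772)⁴
       = 2304 × (1.906)⁴ = 2304 × 13.19 = 3.039×10^4.

3.04×10^4 solar luminosities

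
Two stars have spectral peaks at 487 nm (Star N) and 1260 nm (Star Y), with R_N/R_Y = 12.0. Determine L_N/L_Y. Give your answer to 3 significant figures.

6.45×10^3

Wien's law gives T ∝ 1/λ_max, so T_N/T_Y = λ_Y/λ_N = 1260/487 = 2.587.
Then L ∝ R²T⁴ gives L_N/L_Y = (12.0)² × (2.587)⁴ = 144.0 × 44.81 = 6453.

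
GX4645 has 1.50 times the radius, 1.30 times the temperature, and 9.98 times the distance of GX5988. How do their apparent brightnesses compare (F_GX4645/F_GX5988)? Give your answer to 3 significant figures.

L_GX4645/L_GX5988 = (R_GX4645/R_GX5988)²(T_GX4645/T_GX5988)⁴ = (1.50)² × (1.30)⁴ = 6.426.
F_GX4645/F_GX5988 = (L_GX4645/L_GX5988)/(d_GX4645/d_GX5988)² = 6.426 / (9.98)² = 0.06452.

0.0645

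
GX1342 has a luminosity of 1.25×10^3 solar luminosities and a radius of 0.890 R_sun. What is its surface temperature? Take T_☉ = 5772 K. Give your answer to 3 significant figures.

3.64×10^4 K

T/T_☉ = (L/L_☉)^(1/4) / (R/R_☉)^(1/2)
T = 5772 × (1.25×10^3)^(1/4) / √(0.890) = 5772 × 5.946 / 0.9434 = 3.638×10^4 K.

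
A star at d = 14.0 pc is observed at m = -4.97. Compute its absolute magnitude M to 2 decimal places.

-5.70

M = m − 5 log₁₀(d/10 pc) = -4.97 − 5 log₁₀(14.0/10)
  = -4.97 − 5 × 0.146 = -4.97 − 0.73 = -5.70.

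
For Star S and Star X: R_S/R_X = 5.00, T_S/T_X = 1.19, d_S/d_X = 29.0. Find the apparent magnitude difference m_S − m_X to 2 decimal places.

L_S/L_X = (5.00)²(1.19)⁴ = 50.13.
F_S/F_X = (L_S/L_X)/(d_S/d_X)² = 50.13/841.0 = 0.05961.
m_S − m_X = −2.5 log₁₀(0.05961) = 3.06.

3.06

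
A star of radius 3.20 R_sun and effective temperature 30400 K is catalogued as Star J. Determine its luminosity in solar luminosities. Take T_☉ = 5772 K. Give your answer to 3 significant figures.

L/L_☉ = (R/R_☉)² (T/T_☉)⁴ = (3.20)² × (30400/5772)⁴
       = 10.24 × (5.267)⁴ = 10.24 × 769.5 = 7879.

7.88×10^3 solar luminosities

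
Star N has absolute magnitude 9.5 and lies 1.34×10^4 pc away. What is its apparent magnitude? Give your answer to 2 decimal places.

25.14

m = M + 5 log₁₀(d/10 pc) = 9.5 + 5 log₁₀(1.34×10^4/10)
  = 9.5 + 5 × 3.127 = 9.5 + 15.64 = 25.14.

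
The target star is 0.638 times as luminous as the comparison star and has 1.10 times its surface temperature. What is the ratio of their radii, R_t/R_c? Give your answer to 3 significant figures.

0.660

L ∝ R²T⁴ gives R ∝ √L / T², so
R_t/R_c = √(0.638) / (1.10)² = 0.7987 / 1.210 = 0.6601.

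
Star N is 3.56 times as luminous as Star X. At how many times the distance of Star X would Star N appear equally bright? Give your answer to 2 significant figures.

1.9

Equal flux requires L_N/d_N² = L_X/d_X², so d_N/d_X = √(L_N/L_X)
= √(3.56) = 1.887.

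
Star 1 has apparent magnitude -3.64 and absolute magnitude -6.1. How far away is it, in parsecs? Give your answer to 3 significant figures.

31.0 pc

m − M = 5 log₁₀(d/10 pc)
-3.64 − (-6.1) = 2.46 = 5 log₁₀(d/10)
d = 10 × 10^(2.46/5) = 10 × 10^0.492 = 31.05 pc.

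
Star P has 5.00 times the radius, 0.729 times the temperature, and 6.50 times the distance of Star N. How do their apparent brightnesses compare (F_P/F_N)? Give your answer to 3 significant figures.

0.167

L_P/L_N = (R_P/R_N)²(T_P/T_N)⁴ = (5.00)² × (0.729)⁴ = 7.061.
F_P/F_N = (L_P/L_N)/(d_P/d_N)² = 7.061 / (6.50)² = 0.1671.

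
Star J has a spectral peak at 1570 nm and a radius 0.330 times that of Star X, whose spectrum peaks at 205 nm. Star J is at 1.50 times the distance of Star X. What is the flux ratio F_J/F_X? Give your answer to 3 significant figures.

Wien's law: T_J/T_X = λ_X/λ_J = 205/1570 = 0.1306.
L_J/L_X = (R_J/R_X)²(T_J/T_X)⁴ = (0.330)²(0.1306)⁴ = 3.166×10^-5.
F_J/F_X = (L_J/L_X)/(d_J/d_X)² = 3.166×10^-5/(1.50)² = 1.407×10^-5.

1.41×10^-5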